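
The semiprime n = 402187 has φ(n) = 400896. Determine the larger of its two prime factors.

769

φ(n) = (p−1)(q−1) = n − (p+q) + 1, so p + q = 402187 − 400896 + 1 = 1292.
p and q are the roots of t² − 1292t + 402187 = 0.
Discriminant: 1292² − 4·402187 = 1669264 − 1608748 = 60516; √60516 = 246.
q = (1292 − 246)/2 = 523, p = (1292 + 246)/2 = 769.
Check: 523 · 769 = 402187.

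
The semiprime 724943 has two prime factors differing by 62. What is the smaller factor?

821

Since p = q + 62, we have 724943 = q(q + 62), so q² + 62q − 724943 = 0.
Discriminant: 62² + 4·724943 = 3844 + 2899772 = 2903616; √2903616 = 1704.
q = (−62 + 1704)/2 = 821, and p = q + 62 = 883.
Check: 821 · 883 = 724943.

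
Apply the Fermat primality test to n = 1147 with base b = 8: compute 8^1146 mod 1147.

628

8^1 ≡ 8 (mod 1147)
8^2 ≡ 8^2 = 64 ≡ 64 (mod 1147)
8^4 ≡ 64^2 = 4096 ≡ 655 (mod 1147)
8^8 ≡ 655^2 = 429025 ≡ 47 (mod 1147)
8^16 ≡ 47^2 = 2209 ≡ 1062 (mod 1147)
8^32 ≡ 1062^2 = 1127844 ≡ 343 (mod 1147)
8^64 ≡ 343^2 = 117649 ≡ 655 (mod 1147)
8^128 ≡ 655^2 = 429025 ≡ 47 (mod 1147)
8^256 ≡ 47^2 = 2209 ≡ 1062 (mod 1147)
8^512 ≡ 1062^2 = 1127844 ≡ 343 (mod 1147)
8^1024 ≡ 343^2 = 117649 ≡ 655 (mod 1147)
1146 = 1024 + 64 + 32 + 16 + 8 + 2 in binary powers of 2.
So 8^1146 ≡ 655 · 655 · 343 · 1062 · 47 · 64 ≡ 628 (mod 1147).
Since 628 ≠ 1, base 8 is a Fermat witness: 1147 is composite.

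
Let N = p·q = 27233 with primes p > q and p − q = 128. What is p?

241

Since p = q + 128, we have 27233 = q(q + 128), so q² + 128q − 27233 = 0.
Discriminant: 128² + 4·27233 = 16384 + 108932 = 125316; √125316 = 354.
q = (−128 + 354)/2 = 113, and p = q + 128 = 241.
Check: 113 · 241 = 27233.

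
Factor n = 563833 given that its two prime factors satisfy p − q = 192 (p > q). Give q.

661

Since p = q + 192, we have 563833 = q(q + 192), so q² + 192q − 563833 = 0.
Discriminant: 192² + 4·563833 = 36864 + 2255332 = 2292196; √2292196 = 1514.
q = (−192 + 1514)/2 = 661, and p = q + 192 = 853.
Check: 661 · 853 = 563833.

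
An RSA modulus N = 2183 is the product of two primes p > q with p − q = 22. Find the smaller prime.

Since p = q + 22, we have 2183 = q(q + 22), so q² + 22q − 2183 = 0.
Discriminant: 22² + 4·2183 = 484 + 8732 = 9216; √9216 = 96.
q = (−22 + 96)/2 = 37, and p = q + 22 = 59.
Check: 37 · 59 = 2183.

37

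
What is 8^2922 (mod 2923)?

1553

8^1 ≡ 8 (mod 2923)
8^2 ≡ 8^2 = 64 ≡ 64 (mod 2923)
8^4 ≡ 64^2 = 4096 ≡ 1173 (mod 2923)
8^8 ≡ 1173^2 = 1375929 ≡ 2119 (mod 2923)
8^16 ≡ 2119^2 = 4490161 ≡ 433 (mod 2923)
8^32 ≡ 433^2 = 187489 ≡ 417 (mod 2923)
8^64 ≡ 417^2 = 173889 ≡ 1432 (mod 2923)
8^128 ≡ 1432^2 = 2050624 ≡ 1601 (mod 2923)
8^256 ≡ 1601^2 = 2563201 ≡ 2653 (mod 2923)
8^512 ≡ 2653^2 = 7038409 ≡ 2748 (mod 2923)
8^1024 ≡ 2748^2 = 7551504 ≡ 1395 (mod 2923)
8^2048 ≡ 1395^2 = 1946025 ≡ 2230 (mod 2923)
2922 = 2048 + 512 + 256 + 64 + 32 + 8 + 2 in binary powers of 2.
So 8^2922 ≡ 2230 · 2748 · 2653 · 1432 · 417 · 2119 · 64 ≡ 1553 (mod 2923).
Since 1553 ≠ 1, base 8 is a Fermat witness: 2923 is composite.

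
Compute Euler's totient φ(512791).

479808

Factor: 512791 = 19 · 137 · 197.
φ(512791) = (19−1) · (137−1) · (197−1) = 18 · 136 · 196 = 479808.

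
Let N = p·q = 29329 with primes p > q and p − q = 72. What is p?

Since p = q + 72, we have 29329 = q(q + 72), so q² + 72q − 29329 = 0.
Discriminant: 72² + 4·29329 = 5184 + 117316 = 122500; √122500 = 350.
q = (−72 + 350)/2 = 139, and p = q + 72 = 211.
Check: 139 · 211 = 29329.

211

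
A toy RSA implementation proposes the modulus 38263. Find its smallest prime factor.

38263 is odd.
Digit sum 22, not divisible by 3.
Ends in 3: not divisible by 5.
7: 38263 = 7·5466 + 1
11: 38263 = 11·3478 + 5
13: 38263 = 13·2943 + 4
17: 38263 = 17·2250 + 13
19: 38263 = 19·2013 + 16
23: 38263 = 23·1663 + 14
29: 38263 = 29·1319 + 12
31: 38263 = 31·1234 + 9
37: 38263 = 37·1034 + 5
41: 38263 = 41·933 + 10
43: 38263 = 43·889 + 36
47: 38263 = 47·814 + 5
53: 38263 = 53·721 + 50
59: 38263 = 59·648 + 31
61: 38263 = 61·627 + 16
67: 38263 = 67·571 + 6
71: 38263 = 71·538 + 65
73: 38263 = 73·524 + 11
79: 38263 = 79·484 + 27
83: 38263 = 83·461

83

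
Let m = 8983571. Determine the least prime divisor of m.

8983571 is odd.
Digit sum 41, not divisible by 3.
Ends in 1: not divisible by 5.
7: 8983571 = 7·1283367 + 2
11: 8983571 = 11·816688 + 3
13: 8983571 = 13·691043 + 12
17: 8983571 = 17·528445 + 6
19: 8983571 = 19·472819 + 10
23: 8983571 = 23·390590 + 1
29: 8983571 = 29·309778 + 9
31: 8983571 = 31·289792 + 19
37: 8983571 = 37·242799 + 8
41: 8983571 = 41·219111 + 20
43: 8983571 = 43·208920 + 11
47: 8983571 = 47·191139 + 38
53: 8983571 = 53·169501 + 18
59: 8983571 = 59·152263 + 54
61: 8983571 = 61·147271 + 40
67: 8983571 = 67·134083 + 10
71: 8983571 = 71·126529 + 12
73: 8983571 = 73·123062 + 45
79: 8983571 = 79·113716 + 7
83: 8983571 = 83·108235 + 66
89: 8983571 = 89·100939

89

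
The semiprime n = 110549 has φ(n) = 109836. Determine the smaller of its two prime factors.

φ(n) = (p−1)(q−1) = n − (p+q) + 1, so p + q = 110549 − 109836 + 1 = 714.
p and q are the roots of t² − 714t + 110549 = 0.
Discriminant: 714² − 4·110549 = 509796 − 442196 = 67600; √67600 = 260.
q = (714 − 260)/2 = 227, p = (714 + 260)/2 = 487.
Check: 227 · 487 = 110549.

227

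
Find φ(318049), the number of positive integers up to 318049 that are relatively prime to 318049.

Factor: 318049 = 47 · 67 · 101.
φ(318049) = (47−1) · (67−1) · (101−1) = 46 · 66 · 100 = 303600.

303600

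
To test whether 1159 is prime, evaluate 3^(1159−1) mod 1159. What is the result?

3^1 ≡ 3 (mod 1159)
3^2 ≡ 3^2 = 9 ≡ 9 (mod 1159)
3^4 ≡ 9^2 = 81 ≡ 81 (mod 1159)
3^8 ≡ 81^2 = 6561 ≡ 766 (mod 1159)
3^16 ≡ 766^2 = 586756 ≡ 302 (mod 1159)
3^32 ≡ 302^2 = 91204 ≡ 802 (mod 1159)
3^64 ≡ 802^2 = 643204 ≡ 1118 (mod 1159)
3^128 ≡ 1118^2 = 1249924 ≡ 522 (mod 1159)
3^256 ≡ 522^2 = 272484 ≡ 119 (mod 1159)
3^512 ≡ 119^2 = 14161 ≡ 253 (mod 1159)
3^1024 ≡ 253^2 = 64009 ≡ 264 (mod 1159)
1158 = 1024 + 128 + 4 + 2 in binary powers of 2.
So 3^1158 ≡ 264 · 522 · 81 · 9 ≡ 1071 (mod 1159).
Since 1071 ≠ 1, base 3 is a Fermat witness: 1159 is composite.

1071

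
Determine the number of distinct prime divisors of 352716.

6

352716 = 2^2 · 88179
88179 = 3 · 29393
29393 = 7 · 4199
4199 = 13 · 323
323 = 17 · 19
352716 = 2^2 · 3 · 7 · 13 · 17 · 19, which has 6 distinct prime factors.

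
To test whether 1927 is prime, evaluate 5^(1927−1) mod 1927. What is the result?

5^1 ≡ 5 (mod 1927)
5^2 ≡ 5^2 = 25 ≡ 25 (mod 1927)
5^4 ≡ 25^2 = 625 ≡ 625 (mod 1927)
5^8 ≡ 625^2 = 390625 ≡ 1371 (mod 1927)
5^16 ≡ 1371^2 = 1879641 ≡ 816 (mod 1927)
5^32 ≡ 816^2 = 665856 ≡ 1041 (mod 1927)
5^64 ≡ 1041^2 = 1083681 ≡ 707 (mod 1927)
5^128 ≡ 707^2 = 499849 ≡ 756 (mod 1927)
5^256 ≡ 756^2 = 571536 ≡ 1144 (mod 1927)
5^512 ≡ 1144^2 = 1308736 ≡ 303 (mod 1927)
5^1024 ≡ 303^2 = 91809 ≡ 1240 (mod 1927)
1926 = 1024 + 512 + 256 + 128 + 4 + 2 in binary powers of 2.
So 5^1926 ≡ 1240 · 303 · 1144 · 756 · 625 · 25 ≡ 291 (mod 1927).
Since 291 ≠ 1, base 5 is a Fermat witness: 1927 is composite.

291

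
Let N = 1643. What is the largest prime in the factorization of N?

1643 = 31 · 53
53 is prime.
So 1643 = 31 · 53; the largest prime factor is 53.

53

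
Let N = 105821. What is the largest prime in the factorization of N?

89

105821 = 29 · 3649
3649 = 41 · 89
89 is prime.
So 105821 = 29 · 41 · 89; the largest prime factor is 89.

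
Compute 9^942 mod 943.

901

9^1 ≡ 9 (mod 943)
9^2 ≡ 9^2 = 81 ≡ 81 (mod 943)
9^4 ≡ 81^2 = 6561 ≡ 903 (mod 943)
9^8 ≡ 903^2 = 815409 ≡ 657 (mod 943)
9^16 ≡ 657^2 = 431649 ≡ 698 (mod 943)
9^32 ≡ 698^2 = 487204 ≡ 616 (mod 943)
9^64 ≡ 616^2 = 379456 ≡ 370 (mod 943)
9^128 ≡ 370^2 = 136900 ≡ 165 (mod 943)
9^256 ≡ 165^2 = 27225 ≡ 821 (mod 943)
9^512 ≡ 821^2 = 674041 ≡ 739 (mod 943)
942 = 512 + 256 + 128 + 32 + 8 + 4 + 2 in binary powers of 2.
So 9^942 ≡ 739 · 821 · 165 · 616 · 657 · 903 · 81 ≡ 901 (mod 943).
Since 901 ≠ 1, base 9 is a Fermat witness: 943 is composite.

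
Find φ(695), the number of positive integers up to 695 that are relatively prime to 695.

Factor: 695 = 5 · 139.
φ(695) = (5−1) · (139−1) = 4 · 138 = 552.

552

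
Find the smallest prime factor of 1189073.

61

1189073 is odd.
Digit sum 29, not divisible by 3.
Ends in 3: not divisible by 5.
7: 1189073 = 7·169867 + 4
11: 1189073 = 11·108097 + 6
13: 1189073 = 13·91467 + 2
17: 1189073 = 17·69945 + 8
19: 1189073 = 19·62582 + 15
23: 1189073 = 23·51698 + 19
29: 1189073 = 29·41002 + 15
31: 1189073 = 31·38357 + 6
37: 1189073 = 37·32137 + 4
41: 1189073 = 41·29001 + 32
43: 1189073 = 43·27652 + 37
47: 1189073 = 47·25299 + 20
53: 1189073 = 53·22435 + 18
59: 1189073 = 59·20153 + 46
61: 1189073 = 61·19493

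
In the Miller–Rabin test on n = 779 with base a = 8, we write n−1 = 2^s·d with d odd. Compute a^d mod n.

779 − 1 = 778 = 2^1 · 389, so d = 389.
8^1 ≡ 8 (mod 779)
8^2 ≡ 8^2 = 64 ≡ 64 (mod 779)
8^4 ≡ 64^2 = 4096 ≡ 201 (mod 779)
8^8 ≡ 201^2 = 40401 ≡ 672 (mod 779)
8^16 ≡ 672^2 = 451584 ≡ 543 (mod 779)
8^32 ≡ 543^2 = 294849 ≡ 387 (mod 779)
8^64 ≡ 387^2 = 149769 ≡ 201 (mod 779)
8^128 ≡ 201^2 = 40401 ≡ 672 (mod 779)
8^256 ≡ 672^2 = 451584 ≡ 543 (mod 779)
389 = 256 + 128 + 4 + 1 in binary powers of 2.
So 8^389 ≡ 543 · 672 · 201 · 8 ≡ 620 (mod 779).
Squaring chain: 620; never reaches −1, so base 8 is a Miller–Rabin witness that 779 is composite.

620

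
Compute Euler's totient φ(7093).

Factor: 7093 = 41 · 173.
φ(7093) = (41−1) · (173−1) = 40 · 172 = 6880.

6880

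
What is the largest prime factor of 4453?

4453 = 61 · 73
73 is prime.
So 4453 = 61 · 73; the largest prime factor is 73.

73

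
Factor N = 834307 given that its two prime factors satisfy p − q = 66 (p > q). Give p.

Since p = q + 66, we have 834307 = q(q + 66), so q² + 66q − 834307 = 0.
Discriminant: 66² + 4·834307 = 4356 + 3337228 = 3341584; √3341584 = 1828.
q = (−66 + 1828)/2 = 881, and p = q + 66 = 947.
Check: 881 · 947 = 834307.

947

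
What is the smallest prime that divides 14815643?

67

14815643 is odd.
Digit sum 32, not divisible by 3.
Ends in 3: not divisible by 5.
7: 14815643 = 7·2116520 + 3
11: 14815643 = 11·1346876 + 7
13: 14815643 = 13·1139664 + 11
17: 14815643 = 17·871508 + 7
19: 14815643 = 19·779770 + 13
23: 14815643 = 23·644158 + 9
29: 14815643 = 29·510884 + 7
31: 14815643 = 31·477923 + 30
37: 14815643 = 37·400422 + 29
41: 14815643 = 41·361357 + 6
43: 14815643 = 43·344549 + 36
47: 14815643 = 47·315226 + 21
53: 14815643 = 53·279540 + 23
59: 14815643 = 59·251112 + 35
61: 14815643 = 61·242879 + 24
67: 14815643 = 67·221129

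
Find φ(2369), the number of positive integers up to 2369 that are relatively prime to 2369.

Factor: 2369 = 23 · 103.
φ(2369) = (23−1) · (103−1) = 22 · 102 = 2244.

2244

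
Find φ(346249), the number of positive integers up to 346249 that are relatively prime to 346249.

330096

Factor: 346249 = 47 · 53 · 139.
φ(346249) = (47−1) · (53−1) · (139−1) = 46 · 52 · 138 = 330096.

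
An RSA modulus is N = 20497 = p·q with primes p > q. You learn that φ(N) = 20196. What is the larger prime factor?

φ(n) = (p−1)(q−1) = n − (p+q) + 1, so p + q = 20497 − 20196 + 1 = 302.
p and q are the roots of t² − 302t + 20497 = 0.
Discriminant: 302² − 4·20497 = 91204 − 81988 = 9216; √9216 = 96.
q = (302 − 96)/2 = 103, p = (302 + 96)/2 = 199.
Check: 103 · 199 = 20497.

199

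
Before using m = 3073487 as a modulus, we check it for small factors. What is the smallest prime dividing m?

59

3073487 is odd.
Digit sum 32, not divisible by 3.
Ends in 7: not divisible by 5.
7: 3073487 = 7·439069 + 4
11: 3073487 = 11·279407 + 10
13: 3073487 = 13·236422 + 1
17: 3073487 = 17·180793 + 6
19: 3073487 = 19·161762 + 9
23: 3073487 = 23·133629 + 20
29: 3073487 = 29·105982 + 9
31: 3073487 = 31·99144 + 23
37: 3073487 = 37·83067 + 8
41: 3073487 = 41·74963 + 4
43: 3073487 = 43·71476 + 19
47: 3073487 = 47·65393 + 16
53: 3073487 = 53·57990 + 17
59: 3073487 = 59·52093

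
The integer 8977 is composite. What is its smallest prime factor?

47

8977 is odd.
Digit sum 31, not divisible by 3.
Ends in 7: not divisible by 5.
7: 8977 = 7·1282 + 3
11: 8977 = 11·816 + 1
13: 8977 = 13·690 + 7
17: 8977 = 17·528 + 1
19: 8977 = 19·472 + 9
23: 8977 = 23·390 + 7
29: 8977 = 29·309 + 16
31: 8977 = 31·289 + 18
37: 8977 = 37·242 + 23
41: 8977 = 41·218 + 39
43: 8977 = 43·208 + 33
47: 8977 = 47·191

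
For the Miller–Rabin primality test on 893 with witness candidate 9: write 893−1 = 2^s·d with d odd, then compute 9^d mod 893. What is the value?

460

893 − 1 = 892 = 2^2 · 223, so d = 223.
9^1 ≡ 9 (mod 893)
9^2 ≡ 9^2 = 81 ≡ 81 (mod 893)
9^4 ≡ 81^2 = 6561 ≡ 310 (mod 893)
9^8 ≡ 310^2 = 96100 ≡ 549 (mod 893)
9^16 ≡ 549^2 = 301401 ≡ 460 (mod 893)
9^32 ≡ 460^2 = 211600 ≡ 852 (mod 893)
9^64 ≡ 852^2 = 725904 ≡ 788 (mod 893)
9^128 ≡ 788^2 = 620944 ≡ 309 (mod 893)
223 = 128 + 64 + 16 + 8 + 4 + 2 + 1 in binary powers of 2.
So 9^223 ≡ 309 · 788 · 460 · 549 · 310 · 81 · 9 ≡ 460 (mod 893).
Squaring chain: 460 → 852; never reaches −1, so base 9 is a Miller–Rabin witness that 893 is composite.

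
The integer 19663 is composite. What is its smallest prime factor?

19663 is odd.
Digit sum 25, not divisible by 3.
Ends in 3: not divisible by 5.
7: 19663 = 7·2809

7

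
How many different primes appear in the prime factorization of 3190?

4

3190 = 2 · 1595
1595 = 5 · 319
319 = 11 · 29
3190 = 2 · 5 · 11 · 29, which has 4 distinct prime factors.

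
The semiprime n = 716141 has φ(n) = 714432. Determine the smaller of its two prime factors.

733

φ(n) = (p−1)(q−1) = n − (p+q) + 1, so p + q = 716141 − 714432 + 1 = 1710.
p and q are the roots of t² − 1710t + 716141 = 0.
Discriminant: 1710² − 4·716141 = 2924100 − 2864564 = 59536; √59536 = 244.
q = (1710 − 244)/2 = 733, p = (1710 + 244)/2 = 977.
Check: 733 · 977 = 716141.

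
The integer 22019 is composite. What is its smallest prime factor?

22019 is odd.
Digit sum 14, not divisible by 3.
Ends in 9: not divisible by 5.
7: 22019 = 7·3145 + 4
11: 22019 = 11·2001 + 8
13: 22019 = 13·1693 + 10
17: 22019 = 17·1295 + 4
19: 22019 = 19·1158 + 17
23: 22019 = 23·957 + 8
29: 22019 = 29·759 + 8
31: 22019 = 31·710 + 9
37: 22019 = 37·595 + 4
41: 22019 = 41·537 + 2
43: 22019 = 43·512 + 3
47: 22019 = 47·468 + 23
53: 22019 = 53·415 + 24
59: 22019 = 59·373 + 12
61: 22019 = 61·360 + 59
67: 22019 = 67·328 + 43
71: 22019 = 71·310 + 9
73: 22019 = 73·301 + 46
79: 22019 = 79·278 + 57
83: 22019 = 83·265 + 24
89: 22019 = 89·247 + 36
97: 22019 = 97·227

97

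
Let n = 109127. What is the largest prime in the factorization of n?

109127 = 29 · 3763
3763 = 53 · 71
71 is prime.
So 109127 = 29 · 53 · 71; the largest prime factor is 71.

71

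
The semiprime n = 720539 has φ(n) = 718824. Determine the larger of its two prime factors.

983

φ(n) = (p−1)(q−1) = n − (p+q) + 1, so p + q = 720539 − 718824 + 1 = 1716.
p and q are the roots of t² − 1716t + 720539 = 0.
Discriminant: 1716² − 4·720539 = 2944656 − 2882156 = 62500; √62500 = 250.
q = (1716 − 250)/2 = 733, p = (1716 + 250)/2 = 983.
Check: 733 · 983 = 720539.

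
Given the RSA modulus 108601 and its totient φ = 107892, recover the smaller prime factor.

φ(n) = (p−1)(q−1) = n − (p+q) + 1, so p + q = 108601 − 107892 + 1 = 710.
p and q are the roots of t² − 710t + 108601 = 0.
Discriminant: 710² − 4·108601 = 504100 − 434404 = 69696; √69696 = 264.
q = (710 − 264)/2 = 223, p = (710 + 264)/2 = 487.
Check: 223 · 487 = 108601.

223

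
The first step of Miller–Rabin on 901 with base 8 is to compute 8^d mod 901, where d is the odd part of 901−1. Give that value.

875

901 − 1 = 900 = 2^2 · 225, so d = 225.
8^1 ≡ 8 (mod 901)
8^2 ≡ 8^2 = 64 ≡ 64 (mod 901)
8^4 ≡ 64^2 = 4096 ≡ 492 (mod 901)
8^8 ≡ 492^2 = 242064 ≡ 596 (mod 901)
8^16 ≡ 596^2 = 355216 ≡ 222 (mod 901)
8^32 ≡ 222^2 = 49284 ≡ 630 (mod 901)
8^64 ≡ 630^2 = 396900 ≡ 460 (mod 901)
8^128 ≡ 460^2 = 211600 ≡ 766 (mod 901)
225 = 128 + 64 + 32 + 1 in binary powers of 2.
So 8^225 ≡ 766 · 460 · 630 · 8 ≡ 875 (mod 901).
Squaring chain: 875 → 676; never reaches −1, so base 8 is a Miller–Rabin witness that 901 is composite.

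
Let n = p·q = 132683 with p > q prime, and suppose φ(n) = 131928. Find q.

φ(n) = (p−1)(q−1) = n − (p+q) + 1, so p + q = 132683 − 131928 + 1 = 756.
p and q are the roots of t² − 756t + 132683 = 0.
Discriminant: 756² − 4·132683 = 571536 − 530732 = 40804; √40804 = 202.
q = (756 − 202)/2 = 277, p = (756 + 202)/2 = 479.
Check: 277 · 479 = 132683.

277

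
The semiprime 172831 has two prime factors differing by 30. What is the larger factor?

431

Since p = q + 30, we have 172831 = q(q + 30), so q² + 30q − 172831 = 0.
Discriminant: 30² + 4·172831 = 900 + 691324 = 692224; √692224 = 832.
q = (−30 + 832)/2 = 401, and p = q + 30 = 431.
Check: 401 · 431 = 172831.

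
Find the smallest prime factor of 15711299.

67

15711299 is odd.
Digit sum 35, not divisible by 3.
Ends in 9: not divisible by 5.
7: 15711299 = 7·2244471 + 2
11: 15711299 = 11·1428299 + 10
13: 15711299 = 13·1208561 + 6
17: 15711299 = 17·924194 + 1
19: 15711299 = 19·826910 + 9
23: 15711299 = 23·683099 + 22
29: 15711299 = 29·541768 + 27
31: 15711299 = 31·506816 + 3
37: 15711299 = 37·424629 + 26
41: 15711299 = 41·383202 + 17
43: 15711299 = 43·365379 + 2
47: 15711299 = 47·334282 + 45
53: 15711299 = 53·296439 + 32
59: 15711299 = 59·266293 + 12
61: 15711299 = 61·257562 + 17
67: 15711299 = 67·234497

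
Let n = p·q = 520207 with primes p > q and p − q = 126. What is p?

Since p = q + 126, we have 520207 = q(q + 126), so q² + 126q − 520207 = 0.
Discriminant: 126² + 4·520207 = 15876 + 2080828 = 2096704; √2096704 = 1448.
q = (−126 + 1448)/2 = 661, and p = q + 126 = 787.
Check: 661 · 787 = 520207.

787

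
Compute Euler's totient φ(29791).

Factor: 29791 = 31^3.
φ(29791) = 31^2·(31−1) = 28830.

28830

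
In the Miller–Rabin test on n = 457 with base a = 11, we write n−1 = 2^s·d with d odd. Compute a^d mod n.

457 − 1 = 456 = 2^3 · 57, so d = 57.
11^1 ≡ 11 (mod 457)
11^2 ≡ 11^2 = 121 ≡ 121 (mod 457)
11^4 ≡ 121^2 = 14641 ≡ 17 (mod 457)
11^8 ≡ 17^2 = 289 ≡ 289 (mod 457)
11^16 ≡ 289^2 = 83521 ≡ 347 (mod 457)
11^32 ≡ 347^2 = 120409 ≡ 218 (mod 457)
57 = 32 + 16 + 8 + 1 in binary powers of 2.
So 11^57 ≡ 218 · 347 · 289 · 11 ≡ 207 (mod 457).
Squaring chain: 207 → 348 → 456; reaches −1, so base 11 does not prove 457 composite.

207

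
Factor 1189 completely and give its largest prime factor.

1189 = 29 · 41
41 is prime.
So 1189 = 29 · 41; the largest prime factor is 41.

41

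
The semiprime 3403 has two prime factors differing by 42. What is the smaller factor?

41

Since p = q + 42, we have 3403 = q(q + 42), so q² + 42q − 3403 = 0.
Discriminant: 42² + 4·3403 = 1764 + 13612 = 15376; √15376 = 124.
q = (−42 + 124)/2 = 41, and p = q + 42 = 83.
Check: 41 · 83 = 3403.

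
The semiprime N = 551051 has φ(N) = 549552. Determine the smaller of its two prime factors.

643

φ(n) = (p−1)(q−1) = n − (p+q) + 1, so p + q = 551051 − 549552 + 1 = 1500.
p and q are the roots of t² − 1500t + 551051 = 0.
Discriminant: 1500² − 4·551051 = 2250000 − 2204204 = 45796; √45796 = 214.
q = (1500 − 214)/2 = 643, p = (1500 + 214)/2 = 857.
Check: 643 · 857 = 551051.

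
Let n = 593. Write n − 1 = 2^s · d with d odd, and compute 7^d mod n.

593 − 1 = 592 = 2^4 · 37, so d = 37.
7^1 ≡ 7 (mod 593)
7^2 ≡ 7^2 = 49 ≡ 49 (mod 593)
7^4 ≡ 49^2 = 2401 ≡ 29 (mod 593)
7^8 ≡ 29^2 = 841 ≡ 248 (mod 593)
7^16 ≡ 248^2 = 61504 ≡ 425 (mod 593)
7^32 ≡ 425^2 = 180625 ≡ 353 (mod 593)
37 = 32 + 4 + 1 in binary powers of 2.
So 7^37 ≡ 353 · 29 · 7 ≡ 499 (mod 593).
Squaring chain: 499 → 534 → 516 → 592; reaches −1, so base 7 does not prove 593 composite.

499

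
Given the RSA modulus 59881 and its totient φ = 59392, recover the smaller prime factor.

233

φ(n) = (p−1)(q−1) = n − (p+q) + 1, so p + q = 59881 − 59392 + 1 = 490.
p and q are the roots of t² − 490t + 59881 = 0.
Discriminant: 490² − 4·59881 = 240100 − 239524 = 576; √576 = 24.
q = (490 − 24)/2 = 233, p = (490 + 24)/2 = 257.
Check: 233 · 257 = 59881.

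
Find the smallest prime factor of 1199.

1199 is odd.
Digit sum 20, not divisible by 3.
Ends in 9: not divisible by 5.
7: 1199 = 7·171 + 2
11: 1199 = 11·109

11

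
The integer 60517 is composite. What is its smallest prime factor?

60517 is odd.
Digit sum 19, not divisible by 3.
Ends in 7: not divisible by 5.
7: 60517 = 7·8645 + 2
11: 60517 = 11·5501 + 6
13: 60517 = 13·4655 + 2
17: 60517 = 17·3559 + 14
19: 60517 = 19·3185 + 2
23: 60517 = 23·2631 + 4
29: 60517 = 29·2086 + 23
31: 60517 = 31·1952 + 5
37: 60517 = 37·1635 + 22
41: 60517 = 41·1476 + 1
43: 60517 = 43·1407 + 16
47: 60517 = 47·1287 + 28
53: 60517 = 53·1141 + 44
59: 60517 = 59·1025 + 42
61: 60517 = 61·992 + 5
67: 60517 = 67·903 + 16
71: 60517 = 71·852 + 25
73: 60517 = 73·829

73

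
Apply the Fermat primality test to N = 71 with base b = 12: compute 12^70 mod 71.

12^1 ≡ 12 (mod 71)
12^2 ≡ 12^2 = 144 ≡ 2 (mod 71)
12^4 ≡ 2^2 = 4 ≡ 4 (mod 71)
12^8 ≡ 4^2 = 16 ≡ 16 (mod 71)
12^16 ≡ 16^2 = 256 ≡ 43 (mod 71)
12^32 ≡ 43^2 = 1849 ≡ 3 (mod 71)
12^64 ≡ 3^2 = 9 ≡ 9 (mod 71)
70 = 64 + 4 + 2 in binary powers of 2.
So 12^70 ≡ 9 · 4 · 2 ≡ 1 (mod 71).
Since the result is 1, base 12 gives no evidence that 71 is composite.

1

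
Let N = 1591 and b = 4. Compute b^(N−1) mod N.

692

4^1 ≡ 4 (mod 1591)
4^2 ≡ 4^2 = 16 ≡ 16 (mod 1591)
4^4 ≡ 16^2 = 256 ≡ 256 (mod 1591)
4^8 ≡ 256^2 = 65536 ≡ 305 (mod 1591)
4^16 ≡ 305^2 = 93025 ≡ 747 (mod 1591)
4^32 ≡ 747^2 = 558009 ≡ 1159 (mod 1591)
4^64 ≡ 1159^2 = 1343281 ≡ 477 (mod 1591)
4^128 ≡ 477^2 = 227529 ≡ 16 (mod 1591)
4^256 ≡ 16^2 = 256 ≡ 256 (mod 1591)
4^512 ≡ 256^2 = 65536 ≡ 305 (mod 1591)
4^1024 ≡ 305^2 = 93025 ≡ 747 (mod 1591)
1590 = 1024 + 512 + 32 + 16 + 4 + 2 in binary powers of 2.
So 4^1590 ≡ 747 · 305 · 1159 · 747 · 256 · 16 ≡ 692 (mod 1591).
Since 692 ≠ 1, base 4 is a Fermat witness: 1591 is composite.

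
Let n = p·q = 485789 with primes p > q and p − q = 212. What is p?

811

Since p = q + 212, we have 485789 = q(q + 212), so q² + 212q − 485789 = 0.
Discriminant: 212² + 4·485789 = 44944 + 1943156 = 1988100; √1988100 = 1410.
q = (−212 + 1410)/2 = 599, and p = q + 212 = 811.
Check: 599 · 811 = 485789.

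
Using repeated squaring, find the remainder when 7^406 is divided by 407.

7^1 ≡ 7 (mod 407)
7^2 ≡ 7^2 = 49 ≡ 49 (mod 407)
7^4 ≡ 49^2 = 2401 ≡ 366 (mod 407)
7^8 ≡ 366^2 = 133956 ≡ 53 (mod 407)
7^16 ≡ 53^2 = 2809 ≡ 367 (mod 407)
7^32 ≡ 367^2 = 134689 ≡ 379 (mod 407)
7^64 ≡ 379^2 = 143641 ≡ 377 (mod 407)
7^128 ≡ 377^2 = 142129 ≡ 86 (mod 407)
7^256 ≡ 86^2 = 7396 ≡ 70 (mod 407)
406 = 256 + 128 + 16 + 4 + 2 in binary powers of 2.
So 7^406 ≡ 70 · 86 · 367 · 366 · 49 ≡ 81 (mod 407).
Since 81 ≠ 1, base 7 is a Fermat witness: 407 is composite.

81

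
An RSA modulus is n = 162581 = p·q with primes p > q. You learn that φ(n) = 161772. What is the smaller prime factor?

367

φ(n) = (p−1)(q−1) = n − (p+q) + 1, so p + q = 162581 − 161772 + 1 = 810.
p and q are the roots of t² − 810t + 162581 = 0.
Discriminant: 810² − 4·162581 = 656100 − 650324 = 5776; √5776 = 76.
q = (810 − 76)/2 = 367, p = (810 + 76)/2 = 443.
Check: 367 · 443 = 162581.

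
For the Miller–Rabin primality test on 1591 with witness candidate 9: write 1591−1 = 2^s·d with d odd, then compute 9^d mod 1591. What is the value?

1591 − 1 = 1590 = 2^1 · 795, so d = 795.
9^1 ≡ 9 (mod 1591)
9^2 ≡ 9^2 = 81 ≡ 81 (mod 1591)
9^4 ≡ 81^2 = 6561 ≡ 197 (mod 1591)
9^8 ≡ 197^2 = 38809 ≡ 625 (mod 1591)
9^16 ≡ 625^2 = 390625 ≡ 830 (mod 1591)
9^32 ≡ 830^2 = 688900 ≡ 1588 (mod 1591)
9^64 ≡ 1588^2 = 2521744 ≡ 9 (mod 1591)
9^128 ≡ 9^2 = 81 ≡ 81 (mod 1591)
9^256 ≡ 81^2 = 6561 ≡ 197 (mod 1591)
9^512 ≡ 197^2 = 38809 ≡ 625 (mod 1591)
795 = 512 + 256 + 16 + 8 + 2 + 1 in binary powers of 2.
So 9^795 ≡ 625 · 197 · 830 · 625 · 81 · 9 ≡ 322 (mod 1591).
Squaring chain: 322; never reaches −1, so base 9 is a Miller–Rabin witness that 1591 is composite.

322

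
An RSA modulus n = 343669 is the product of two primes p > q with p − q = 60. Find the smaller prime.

Since p = q + 60, we have 343669 = q(q + 60), so q² + 60q − 343669 = 0.
Discriminant: 60² + 4·343669 = 3600 + 1374676 = 1378276; √1378276 = 1174.
q = (−60 + 1174)/2 = 557, and p = q + 60 = 617.
Check: 557 · 617 = 343669.

557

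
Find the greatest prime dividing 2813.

2813 = 29 · 97
97 is prime.
So 2813 = 29 · 97; the largest prime factor is 97.

97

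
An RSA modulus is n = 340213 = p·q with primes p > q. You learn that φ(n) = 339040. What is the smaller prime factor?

φ(n) = (p−1)(q−1) = n − (p+q) + 1, so p + q = 340213 − 339040 + 1 = 1174.
p and q are the roots of t² − 1174t + 340213 = 0.
Discriminant: 1174² − 4·340213 = 1378276 − 1360852 = 17424; √17424 = 132.
q = (1174 − 132)/2 = 521, p = (1174 + 132)/2 = 653.
Check: 521 · 653 = 340213.

521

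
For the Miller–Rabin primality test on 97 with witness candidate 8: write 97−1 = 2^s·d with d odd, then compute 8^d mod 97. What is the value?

27

97 − 1 = 96 = 2^5 · 3, so d = 3.
8^1 ≡ 8 (mod 97)
8^2 ≡ 8^2 = 64 ≡ 64 (mod 97)
3 = 2 + 1 in binary powers of 2.
So 8^3 ≡ 64 · 8 ≡ 27 (mod 97).
Squaring chain: 27 → 50 → 75 → 96 → 1; reaches −1, so base 8 does not prove 97 composite.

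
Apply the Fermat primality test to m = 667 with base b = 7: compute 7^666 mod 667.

7^1 ≡ 7 (mod 667)
7^2 ≡ 7^2 = 49 ≡ 49 (mod 667)
7^4 ≡ 49^2 = 2401 ≡ 400 (mod 667)
7^8 ≡ 400^2 = 160000 ≡ 587 (mod 667)
7^16 ≡ 587^2 = 344569 ≡ 397 (mod 667)
7^32 ≡ 397^2 = 157609 ≡ 197 (mod 667)
7^64 ≡ 197^2 = 38809 ≡ 123 (mod 667)
7^128 ≡ 123^2 = 15129 ≡ 455 (mod 667)
7^256 ≡ 455^2 = 207025 ≡ 255 (mod 667)
7^512 ≡ 255^2 = 65025 ≡ 326 (mod 667)
666 = 512 + 128 + 16 + 8 + 2 in binary powers of 2.
So 7^666 ≡ 326 · 455 · 397 · 587 · 49 ≡ 326 (mod 667).
Since 326 ≠ 1, base 7 is a Fermat witness: 667 is composite.

326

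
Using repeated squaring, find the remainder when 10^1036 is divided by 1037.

10^1 ≡ 10 (mod 1037)
10^2 ≡ 10^2 = 100 ≡ 100 (mod 1037)
10^4 ≡ 100^2 = 10000 ≡ 667 (mod 1037)
10^8 ≡ 667^2 = 444889 ≡ 16 (mod 1037)
10^16 ≡ 16^2 = 256 ≡ 256 (mod 1037)
10^32 ≡ 256^2 = 65536 ≡ 205 (mod 1037)
10^64 ≡ 205^2 = 42025 ≡ 545 (mod 1037)
10^128 ≡ 545^2 = 297025 ≡ 443 (mod 1037)
10^256 ≡ 443^2 = 196249 ≡ 256 (mod 1037)
10^512 ≡ 256^2 = 65536 ≡ 205 (mod 1037)
10^1024 ≡ 205^2 = 42025 ≡ 545 (mod 1037)
1036 = 1024 + 8 + 4 in binary powers of 2.
So 10^1036 ≡ 545 · 16 · 667 ≡ 744 (mod 1037).
Since 744 ≠ 1, base 10 is a Fermat witness: 1037 is composite.

744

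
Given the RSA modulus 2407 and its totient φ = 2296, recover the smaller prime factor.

29

φ(n) = (p−1)(q−1) = n − (p+q) + 1, so p + q = 2407 − 2296 + 1 = 112.
p and q are the roots of t² − 112t + 2407 = 0.
Discriminant: 112² − 4·2407 = 12544 − 9628 = 2916; √2916 = 54.
q = (112 − 54)/2 = 29, p = (112 + 54)/2 = 83.
Check: 29 · 83 = 2407.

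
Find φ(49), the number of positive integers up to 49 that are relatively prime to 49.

42

Factor: 49 = 7^2.
φ(49) = 7^1·(7−1) = 42.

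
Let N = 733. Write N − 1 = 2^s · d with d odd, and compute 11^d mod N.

353

733 − 1 = 732 = 2^2 · 183, so d = 183.
11^1 ≡ 11 (mod 733)
11^2 ≡ 11^2 = 121 ≡ 121 (mod 733)
11^4 ≡ 121^2 = 14641 ≡ 714 (mod 733)
11^8 ≡ 714^2 = 509796 ≡ 361 (mod 733)
11^16 ≡ 361^2 = 130321 ≡ 580 (mod 733)
11^32 ≡ 580^2 = 336400 ≡ 686 (mod 733)
11^64 ≡ 686^2 = 470596 ≡ 10 (mod 733)
11^128 ≡ 10^2 = 100 ≡ 100 (mod 733)
183 = 128 + 32 + 16 + 4 + 2 + 1 in binary powers of 2.
So 11^183 ≡ 100 · 686 · 580 · 714 · 121 · 11 ≡ 353 (mod 733).
Squaring chain: 353 → 732; reaches −1, so base 11 does not prove 733 composite.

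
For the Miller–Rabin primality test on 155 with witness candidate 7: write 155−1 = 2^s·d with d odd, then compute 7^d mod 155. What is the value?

155 − 1 = 154 = 2^1 · 77, so d = 77.
7^1 ≡ 7 (mod 155)
7^2 ≡ 7^2 = 49 ≡ 49 (mod 155)
7^4 ≡ 49^2 = 2401 ≡ 76 (mod 155)
7^8 ≡ 76^2 = 5776 ≡ 41 (mod 155)
7^16 ≡ 41^2 = 1681 ≡ 131 (mod 155)
7^32 ≡ 131^2 = 17161 ≡ 111 (mod 155)
7^64 ≡ 111^2 = 12321 ≡ 76 (mod 155)
77 = 64 + 8 + 4 + 1 in binary powers of 2.
So 7^77 ≡ 76 · 41 · 76 · 7 ≡ 142 (mod 155).
Squaring chain: 142; never reaches −1, so base 7 is a Miller–Rabin witness that 155 is composite.

142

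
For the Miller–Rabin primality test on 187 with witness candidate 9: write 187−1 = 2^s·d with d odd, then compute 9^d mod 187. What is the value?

25

187 − 1 = 186 = 2^1 · 93, so d = 93.
9^1 ≡ 9 (mod 187)
9^2 ≡ 9^2 = 81 ≡ 81 (mod 187)
9^4 ≡ 81^2 = 6561 ≡ 16 (mod 187)
9^8 ≡ 16^2 = 256 ≡ 69 (mod 187)
9^16 ≡ 69^2 = 4761 ≡ 86 (mod 187)
9^32 ≡ 86^2 = 7396 ≡ 103 (mod 187)
9^64 ≡ 103^2 = 10609 ≡ 137 (mod 187)
93 = 64 + 16 + 8 + 4 + 1 in binary powers of 2.
So 9^93 ≡ 137 · 86 · 69 · 16 · 9 ≡ 25 (mod 187).
Squaring chain: 25; never reaches −1, so base 9 is a Miller–Rabin witness that 187 is composite.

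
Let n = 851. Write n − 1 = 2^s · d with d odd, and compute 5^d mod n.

851 − 1 = 850 = 2^1 · 425, so d = 425.
5^1 ≡ 5 (mod 851)
5^2 ≡ 5^2 = 25 ≡ 25 (mod 851)
5^4 ≡ 25^2 = 625 ≡ 625 (mod 851)
5^8 ≡ 625^2 = 390625 ≡ 16 (mod 851)
5^16 ≡ 16^2 = 256 ≡ 256 (mod 851)
5^32 ≡ 256^2 = 65536 ≡ 9 (mod 851)
5^64 ≡ 9^2 = 81 ≡ 81 (mod 851)
5^128 ≡ 81^2 = 6561 ≡ 604 (mod 851)
5^256 ≡ 604^2 = 364816 ≡ 588 (mod 851)
425 = 256 + 128 + 32 + 8 + 1 in binary powers of 2.
So 5^425 ≡ 588 · 604 · 9 · 16 · 5 ≡ 109 (mod 851).
Squaring chain: 109; never reaches −1, so base 5 is a Miller–Rabin witness that 851 is composite.

109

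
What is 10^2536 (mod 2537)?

547

10^1 ≡ 10 (mod 2537)
10^2 ≡ 10^2 = 100 ≡ 100 (mod 2537)
10^4 ≡ 100^2 = 10000 ≡ 2389 (mod 2537)
10^8 ≡ 2389^2 = 5707321 ≡ 1608 (mod 2537)
10^16 ≡ 1608^2 = 2585664 ≡ 461 (mod 2537)
10^32 ≡ 461^2 = 212521 ≡ 1950 (mod 2537)
10^64 ≡ 1950^2 = 3802500 ≡ 2074 (mod 2537)
10^128 ≡ 2074^2 = 4301476 ≡ 1261 (mod 2537)
10^256 ≡ 1261^2 = 1590121 ≡ 1959 (mod 2537)
10^512 ≡ 1959^2 = 3837681 ≡ 1737 (mod 2537)
10^1024 ≡ 1737^2 = 3017169 ≡ 676 (mod 2537)
10^2048 ≡ 676^2 = 456976 ≡ 316 (mod 2537)
2536 = 2048 + 256 + 128 + 64 + 32 + 8 in binary powers of 2.
So 10^2536 ≡ 316 · 1959 · 1261 · 2074 · 1950 · 1608 ≡ 547 (mod 2537).
Since 547 ≠ 1, base 10 is a Fermat witness: 2537 is composite.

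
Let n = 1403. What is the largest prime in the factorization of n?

61

1403 = 23 · 61
61 is prime.
So 1403 = 23 · 61; the largest prime factor is 61.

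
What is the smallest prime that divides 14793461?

79

14793461 is odd.
Digit sum 35, not divisible by 3.
Ends in 1: not divisible by 5.
7: 14793461 = 7·2113351 + 4
11: 14793461 = 11·1344860 + 1
13: 14793461 = 13·1137958 + 7
17: 14793461 = 17·870203 + 10
19: 14793461 = 19·778603 + 4
23: 14793461 = 23·643193 + 22
29: 14793461 = 29·510119 + 10
31: 14793461 = 31·477208 + 13
37: 14793461 = 37·399823 + 10
41: 14793461 = 41·360816 + 5
43: 14793461 = 43·344033 + 42
47: 14793461 = 47·314754 + 23
53: 14793461 = 53·279121 + 48
59: 14793461 = 59·250736 + 37
61: 14793461 = 61·242515 + 46
67: 14793461 = 67·220797 + 62
71: 14793461 = 71·208358 + 43
73: 14793461 = 73·202650 + 11
79: 14793461 = 79·187259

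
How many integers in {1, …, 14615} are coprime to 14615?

Factor: 14615 = 5 · 37 · 79.
φ(14615) = (5−1) · (37−1) · (79−1) = 4 · 36 · 78 = 11232.

11232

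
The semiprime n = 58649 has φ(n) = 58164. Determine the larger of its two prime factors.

263

φ(n) = (p−1)(q−1) = n − (p+q) + 1, so p + q = 58649 − 58164 + 1 = 486.
p and q are the roots of t² − 486t + 58649 = 0.
Discriminant: 486² − 4·58649 = 236196 − 234596 = 1600; √1600 = 40.
q = (486 − 40)/2 = 223, p = (486 + 40)/2 = 263.
Check: 223 · 263 = 58649.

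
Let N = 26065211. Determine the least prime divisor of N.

26065211 is odd.
Digit sum 23, not divisible by 3.
Ends in 1: not divisible by 5.
7: 26065211 = 7·3723601 + 4
11: 26065211 = 11·2369564 + 7
13: 26065211 = 13·2005016 + 3
17: 26065211 = 17·1533247 + 12
19: 26065211 = 19·1371853 + 4
23: 26065211 = 23·1133270 + 1
29: 26065211 = 29·898800 + 11
31: 26065211 = 31·840813 + 8
37: 26065211 = 37·704465 + 6
41: 26065211 = 41·635736 + 35
43: 26065211 = 43·606167 + 30
47: 26065211 = 47·554578 + 45
53: 26065211 = 53·491796 + 23
59: 26065211 = 59·441783 + 14
61: 26065211 = 61·427298 + 33
67: 26065211 = 67·389033

67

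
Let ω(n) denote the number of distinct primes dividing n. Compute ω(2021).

2021 = 43 · 47
2021 = 43 · 47, which has 2 distinct prime factors.

2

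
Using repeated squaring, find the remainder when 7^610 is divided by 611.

17

7^1 ≡ 7 (mod 611)
7^2 ≡ 7^2 = 49 ≡ 49 (mod 611)
7^4 ≡ 49^2 = 2401 ≡ 568 (mod 611)
7^8 ≡ 568^2 = 322624 ≡ 16 (mod 611)
7^16 ≡ 16^2 = 256 ≡ 256 (mod 611)
7^32 ≡ 256^2 = 65536 ≡ 159 (mod 611)
7^64 ≡ 159^2 = 25281 ≡ 230 (mod 611)
7^128 ≡ 230^2 = 52900 ≡ 354 (mod 611)
7^256 ≡ 354^2 = 125316 ≡ 61 (mod 611)
7^512 ≡ 61^2 = 3721 ≡ 55 (mod 611)
610 = 512 + 64 + 32 + 2 in binary powers of 2.
So 7^610 ≡ 55 · 230 · 159 · 49 ≡ 17 (mod 611).
Since 17 ≠ 1, base 7 is a Fermat witness: 611 is composite.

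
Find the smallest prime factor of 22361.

59

22361 is odd.
Digit sum 14, not divisible by 3.
Ends in 1: not divisible by 5.
7: 22361 = 7·3194 + 3
11: 22361 = 11·2032 + 9
13: 22361 = 13·1720 + 1
17: 22361 = 17·1315 + 6
19: 22361 = 19·1176 + 17
23: 22361 = 23·972 + 5
29: 22361 = 29·771 + 2
31: 22361 = 31·721 + 10
37: 22361 = 37·604 + 13
41: 22361 = 41·545 + 16
43: 22361 = 43·520 + 1
47: 22361 = 47·475 + 36
53: 22361 = 53·421 + 48
59: 22361 = 59·379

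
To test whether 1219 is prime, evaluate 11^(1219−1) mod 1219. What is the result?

11^1 ≡ 11 (mod 1219)
11^2 ≡ 11^2 = 121 ≡ 121 (mod 1219)
11^4 ≡ 121^2 = 14641 ≡ 13 (mod 1219)
11^8 ≡ 13^2 = 169 ≡ 169 (mod 1219)
11^16 ≡ 169^2 = 28561 ≡ 524 (mod 1219)
11^32 ≡ 524^2 = 274576 ≡ 301 (mod 1219)
11^64 ≡ 301^2 = 90601 ≡ 395 (mod 1219)
11^128 ≡ 395^2 = 156025 ≡ 1212 (mod 1219)
11^256 ≡ 1212^2 = 1468944 ≡ 49 (mod 1219)
11^512 ≡ 49^2 = 2401 ≡ 1182 (mod 1219)
11^1024 ≡ 1182^2 = 1397124 ≡ 150 (mod 1219)
1218 = 1024 + 128 + 64 + 2 in binary powers of 2.
So 11^1218 ≡ 150 · 1212 · 395 · 121 ≡ 261 (mod 1219).
Since 261 ≠ 1, base 11 is a Fermat witness: 1219 is composite.

261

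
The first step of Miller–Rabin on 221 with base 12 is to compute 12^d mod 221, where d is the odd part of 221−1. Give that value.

194

221 − 1 = 220 = 2^2 · 55, so d = 55.
12^1 ≡ 12 (mod 221)
12^2 ≡ 12^2 = 144 ≡ 144 (mod 221)
12^4 ≡ 144^2 = 20736 ≡ 183 (mod 221)
12^8 ≡ 183^2 = 33489 ≡ 118 (mod 221)
12^16 ≡ 118^2 = 13924 ≡ 1 (mod 221)
12^32 ≡ 1^2 = 1 ≡ 1 (mod 221)
55 = 32 + 16 + 4 + 2 + 1 in binary powers of 2.
So 12^55 ≡ 1 · 1 · 183 · 144 · 12 ≡ 194 (mod 221).
Squaring chain: 194 → 66; never reaches −1, so base 12 is a Miller–Rabin witness that 221 is composite.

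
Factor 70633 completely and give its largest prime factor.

83

70633 = 23 · 3071
3071 = 37 · 83
83 is prime.
So 70633 = 23 · 37 · 83; the largest prime factor is 83.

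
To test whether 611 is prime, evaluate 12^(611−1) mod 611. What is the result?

118

12^1 ≡ 12 (mod 611)
12^2 ≡ 12^2 = 144 ≡ 144 (mod 611)
12^4 ≡ 144^2 = 20736 ≡ 573 (mod 611)
12^8 ≡ 573^2 = 328329 ≡ 222 (mod 611)
12^16 ≡ 222^2 = 49284 ≡ 404 (mod 611)
12^32 ≡ 404^2 = 163216 ≡ 79 (mod 611)
12^64 ≡ 79^2 = 6241 ≡ 131 (mod 611)
12^128 ≡ 131^2 = 17161 ≡ 53 (mod 611)
12^256 ≡ 53^2 = 2809 ≡ 365 (mod 611)
12^512 ≡ 365^2 = 133225 ≡ 27 (mod 611)
610 = 512 + 64 + 32 + 2 in binary powers of 2.
So 12^610 ≡ 27 · 131 · 79 · 144 ≡ 118 (mod 611).
Since 118 ≠ 1, base 12 is a Fermat witness: 611 is composite.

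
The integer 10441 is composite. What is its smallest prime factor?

10441 is odd.
Digit sum 10, not divisible by 3.
Ends in 1: not divisible by 5.
7: 10441 = 7·1491 + 4
11: 10441 = 11·949 + 2
13: 10441 = 13·803 + 2
17: 10441 = 17·614 + 3
19: 10441 = 19·549 + 10
23: 10441 = 23·453 + 22
29: 10441 = 29·360 + 1
31: 10441 = 31·336 + 25
37: 10441 = 37·282 + 7
41: 10441 = 41·254 + 27
43: 10441 = 43·242 + 35
47: 10441 = 47·222 + 7
53: 10441 = 53·197

53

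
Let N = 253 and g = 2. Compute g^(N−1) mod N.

2^1 ≡ 2 (mod 253)
2^2 ≡ 2^2 = 4 ≡ 4 (mod 253)
2^4 ≡ 4^2 = 16 ≡ 16 (mod 253)
2^8 ≡ 16^2 = 256 ≡ 3 (mod 253)
2^16 ≡ 3^2 = 9 ≡ 9 (mod 253)
2^32 ≡ 9^2 = 81 ≡ 81 (mod 253)
2^64 ≡ 81^2 = 6561 ≡ 236 (mod 253)
2^128 ≡ 236^2 = 55696 ≡ 36 (mod 253)
252 = 128 + 64 + 32 + 16 + 8 + 4 in binary powers of 2.
So 2^252 ≡ 36 · 236 · 81 · 9 · 3 · 16 ≡ 81 (mod 253).
Since 81 ≠ 1, base 2 is a Fermat witness: 253 is composite.

81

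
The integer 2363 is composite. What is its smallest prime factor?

17

2363 is odd.
Digit sum 14, not divisible by 3.
Ends in 3: not divisible by 5.
7: 2363 = 7·337 + 4
11: 2363 = 11·214 + 9
13: 2363 = 13·181 + 10
17: 2363 = 17·139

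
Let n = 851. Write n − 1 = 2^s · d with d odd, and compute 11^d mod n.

851 − 1 = 850 = 2^1 · 425, so d = 425.
11^1 ≡ 11 (mod 851)
11^2 ≡ 11^2 = 121 ≡ 121 (mod 851)
11^4 ≡ 121^2 = 14641 ≡ 174 (mod 851)
11^8 ≡ 174^2 = 30276 ≡ 491 (mod 851)
11^16 ≡ 491^2 = 241081 ≡ 248 (mod 851)
11^32 ≡ 248^2 = 61504 ≡ 232 (mod 851)
11^64 ≡ 232^2 = 53824 ≡ 211 (mod 851)
11^128 ≡ 211^2 = 44521 ≡ 269 (mod 851)
11^256 ≡ 269^2 = 72361 ≡ 26 (mod 851)
425 = 256 + 128 + 32 + 8 + 1 in binary powers of 2.
So 11^425 ≡ 26 · 269 · 232 · 491 · 11 ≡ 582 (mod 851).
Squaring chain: 582; never reaches −1, so base 11 is a Miller–Rabin witness that 851 is composite.

582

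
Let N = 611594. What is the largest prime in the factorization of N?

73

611594 = 2 · 305797
305797 = 59 · 5183
5183 = 71 · 73
73 is prime.
So 611594 = 2 · 59 · 71 · 73; the largest prime factor is 73.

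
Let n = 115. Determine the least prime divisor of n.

115 is odd.
Digit sum 7, not divisible by 3.
Ends in 5: divisible by 5.

5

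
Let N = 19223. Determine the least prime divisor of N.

19223 is odd.
Digit sum 17, not divisible by 3.
Ends in 3: not divisible by 5.
7: 19223 = 7·2746 + 1
11: 19223 = 11·1747 + 6
13: 19223 = 13·1478 + 9
17: 19223 = 17·1130 + 13
19: 19223 = 19·1011 + 14
23: 19223 = 23·835 + 18
29: 19223 = 29·662 + 25
31: 19223 = 31·620 + 3
37: 19223 = 37·519 + 20
41: 19223 = 41·468 + 35
43: 19223 = 43·447 + 2
47: 19223 = 47·409

47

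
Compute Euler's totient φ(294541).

268272

Factor: 294541 = 13 · 139 · 163.
φ(294541) = (13−1) · (139−1) · (163−1) = 12 · 138 · 162 = 268272.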